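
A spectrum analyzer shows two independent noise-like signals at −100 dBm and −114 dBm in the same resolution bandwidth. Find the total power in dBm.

Convert to linear, add, convert back:
P₁ = 1.00×10⁻¹³ W, P₂ = 3.98×10⁻¹⁵ W
P_tot = 1.04×10⁻¹³ W → 10 log₁₀(P_tot / 10⁻³) = −99.8 dBm

−99.8 dBm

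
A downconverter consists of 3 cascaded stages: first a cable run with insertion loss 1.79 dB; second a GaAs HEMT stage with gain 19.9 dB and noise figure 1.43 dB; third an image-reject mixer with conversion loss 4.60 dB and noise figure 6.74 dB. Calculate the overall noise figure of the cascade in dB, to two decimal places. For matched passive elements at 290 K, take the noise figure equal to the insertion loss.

3.34 dB

Convert to linear (a loss of L dB is a gain of −L dB): F_i = 10^(NF_i/10), G_i = 10^(G_i,dB/10)
  Stage 1: F_1 = 10^(1.79/10) = 1.510, G_1 = 10^(−1.79/10) = 0.6622
  Stage 2: F_2 = 10^(1.43/10) = 1.390, G_2 = 10^(19.9/10) = 97.72
  Stage 3: F_3 = 10^(6.74/10) = 4.721, G_3 = 10^(−4.60/10) = 0.3467
Friis cascade:
  F = 1.510 + (1.390 − 1)/0.6622 + (4.721 − 1)/64.71 = 2.156
NF = 10 log₁₀(2.156) = 3.34 dB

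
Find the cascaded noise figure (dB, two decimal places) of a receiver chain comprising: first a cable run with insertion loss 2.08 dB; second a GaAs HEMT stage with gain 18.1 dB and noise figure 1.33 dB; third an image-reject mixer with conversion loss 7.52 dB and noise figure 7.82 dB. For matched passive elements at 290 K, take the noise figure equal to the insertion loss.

3.65 dB

Convert to linear (a loss of L dB is a gain of −L dB): F_i = 10^(NF_i/10), G_i = 10^(G_i,dB/10)
  Stage 1: F_1 = 10^(2.08/10) = 1.614, G_1 = 10^(−2.08/10) = 0.6194
  Stage 2: F_2 = 10^(1.33/10) = 1.358, G_2 = 10^(18.1/10) = 64.57
  Stage 3: F_3 = 10^(7.82/10) = 6.053, G_3 = 10^(−7.52/10) = 0.1770
Friis cascade:
  F = 1.614 + (1.358 − 1)/0.6194 + (6.053 − 1)/39.99 = 2.319
NF = 10 log₁₀(2.319) = 3.65 dB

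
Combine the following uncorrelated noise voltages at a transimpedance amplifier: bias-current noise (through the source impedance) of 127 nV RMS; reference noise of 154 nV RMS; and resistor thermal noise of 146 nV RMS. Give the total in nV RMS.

Uncorrelated sources add in power (mean-square): V_tot = √(ΣV_i²)
V_tot = √[(1.27×10⁻⁷)² + (1.54×10⁻⁷)² + (1.46×10⁻⁷)²] = 2.47×10⁻⁷ V = 247 nV

247 nV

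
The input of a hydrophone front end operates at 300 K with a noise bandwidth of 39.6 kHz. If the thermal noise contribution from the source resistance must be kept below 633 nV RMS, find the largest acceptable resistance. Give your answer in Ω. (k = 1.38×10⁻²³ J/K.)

Johnson–Nyquist: V_n = √(4kTRB) ⇒ R = V_n² / (4kTB)
4kTB = 4 × 1.38×10⁻²³ × 300 × 3.96×10⁴ = 6.56×10⁻¹⁶
R = (6.33×10⁻⁷)² / 6.56×10⁻¹⁶ = 6.11×10² Ω = 611 Ω

611 Ω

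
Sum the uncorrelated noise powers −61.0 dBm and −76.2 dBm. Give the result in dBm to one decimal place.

−60.9 dBm

Convert to linear, add, convert back:
P₁ = 7.94×10⁻¹⁰ W, P₂ = 2.40×10⁻¹¹ W
P_tot = 8.18×10⁻¹⁰ W → 10 log₁₀(P_tot / 10⁻³) = −60.9 dBm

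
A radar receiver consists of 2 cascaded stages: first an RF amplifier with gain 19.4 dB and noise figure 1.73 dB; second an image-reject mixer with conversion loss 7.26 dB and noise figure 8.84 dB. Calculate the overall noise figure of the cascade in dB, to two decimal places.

Convert to linear (a loss of L dB is a gain of −L dB): F_i = 10^(NF_i/10), G_i = 10^(G_i,dB/10)
  Stage 1: F_1 = 10^(1.73/10) = 1.489, G_1 = 10^(19.4/10) = 87.10
  Stage 2: F_2 = 10^(8.84/10) = 7.656, G_2 = 10^(−7.26/10) = 0.1879
Friis cascade:
  F = 1.489 + (7.656 − 1)/87.10 = 1.566
NF = 10 log₁₀(1.566) = 1.95 dB

1.95 dB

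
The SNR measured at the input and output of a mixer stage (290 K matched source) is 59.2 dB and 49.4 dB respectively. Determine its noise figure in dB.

9.8 dB

NF (dB) = SNR_in(dB) − SNR_out(dB) when the source is at T₀
NF = 59.2 − 49.4 = 9.8 dB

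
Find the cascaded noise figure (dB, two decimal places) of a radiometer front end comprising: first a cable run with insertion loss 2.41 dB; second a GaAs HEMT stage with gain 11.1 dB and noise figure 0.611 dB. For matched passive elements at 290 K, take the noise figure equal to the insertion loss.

Convert to linear (a loss of L dB is a gain of −L dB): F_i = 10^(NF_i/10), G_i = 10^(G_i,dB/10)
  Stage 1: F_1 = 10^(2.41/10) = 1.742, G_1 = 10^(−2.41/10) = 0.5741
  Stage 2: F_2 = 10^(0.611/10) = 1.151, G_2 = 10^(11.1/10) = 12.88
Friis cascade:
  F = 1.742 + (1.151 − 1)/0.5741 = 2.005
NF = 10 log₁₀(2.005) = 3.02 dB

3.02 dB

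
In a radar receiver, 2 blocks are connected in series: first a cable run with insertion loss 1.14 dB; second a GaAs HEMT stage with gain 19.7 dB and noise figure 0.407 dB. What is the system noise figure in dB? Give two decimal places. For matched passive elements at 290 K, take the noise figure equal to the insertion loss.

1.55 dB

Convert to linear (a loss of L dB is a gain of −L dB): F_i = 10^(NF_i/10), G_i = 10^(G_i,dB/10)
  Stage 1: F_1 = 10^(1.14/10) = 1.300, G_1 = 10^(−1.14/10) = 0.7691
  Stage 2: F_2 = 10^(0.407/10) = 1.098, G_2 = 10^(19.7/10) = 93.33
Friis cascade:
  F = 1.300 + (1.098 − 1)/0.7691 = 1.428
NF = 10 log₁₀(1.428) = 1.55 dB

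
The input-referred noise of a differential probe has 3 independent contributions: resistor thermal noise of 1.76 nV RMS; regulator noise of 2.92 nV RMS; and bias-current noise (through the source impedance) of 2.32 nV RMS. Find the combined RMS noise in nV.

Uncorrelated sources add in power (mean-square): V_tot = √(ΣV_i²)
V_tot = √[(1.76×10⁻⁹)² + (2.92×10⁻⁹)² + (2.32×10⁻⁹)²] = 4.12×10⁻⁹ V = 4.12 nV

4.12 nV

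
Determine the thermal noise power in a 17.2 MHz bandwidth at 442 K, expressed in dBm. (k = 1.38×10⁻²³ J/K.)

−99.8 dBm

P_n = kTB = 1.38×10⁻²³ × 442 × 1.72×10⁷ = 1.05×10⁻¹³ W
In dBm: 10 log₁₀(1.05×10⁻¹³ / 10⁻³) = −99.8 dBm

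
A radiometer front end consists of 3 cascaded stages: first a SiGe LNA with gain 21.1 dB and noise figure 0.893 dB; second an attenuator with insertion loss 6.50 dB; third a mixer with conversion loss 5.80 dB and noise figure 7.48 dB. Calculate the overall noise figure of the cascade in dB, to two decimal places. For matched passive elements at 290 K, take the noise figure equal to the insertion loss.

Convert to linear (a loss of L dB is a gain of −L dB): F_i = 10^(NF_i/10), G_i = 10^(G_i,dB/10)
  Stage 1: F_1 = 10^(0.893/10) = 1.228, G_1 = 10^(21.1/10) = 128.8
  Stage 2: F_2 = 10^(6.50/10) = 4.467, G_2 = 10^(−6.50/10) = 0.2239
  Stage 3: F_3 = 10^(7.48/10) = 5.598, G_3 = 10^(−5.80/10) = 0.2630
Friis cascade:
  F = 1.228 + (4.467 − 1)/128.8 + (5.598 − 1)/28.84 = 1.415
NF = 10 log₁₀(1.415) = 1.51 dB

1.51 dB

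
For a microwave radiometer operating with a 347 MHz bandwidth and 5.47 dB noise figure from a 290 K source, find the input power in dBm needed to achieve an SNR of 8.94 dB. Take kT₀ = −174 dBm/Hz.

Sensitivity = −174 + 10 log₁₀(B) + NF + SNR_min
= −174 + 85.4 + 5.47 + 8.94
= −74.19 dBm → −74.2 dBm

−74.2 dBm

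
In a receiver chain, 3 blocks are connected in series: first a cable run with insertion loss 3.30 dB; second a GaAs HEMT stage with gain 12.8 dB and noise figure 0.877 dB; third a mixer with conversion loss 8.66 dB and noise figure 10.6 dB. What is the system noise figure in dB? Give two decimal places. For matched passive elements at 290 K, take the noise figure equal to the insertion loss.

Convert to linear (a loss of L dB is a gain of −L dB): F_i = 10^(NF_i/10), G_i = 10^(G_i,dB/10)
  Stage 1: F_1 = 10^(3.30/10) = 2.138, G_1 = 10^(−3.30/10) = 0.4677
  Stage 2: F_2 = 10^(0.877/10) = 1.224, G_2 = 10^(12.8/10) = 19.05
  Stage 3: F_3 = 10^(10.6/10) = 11.48, G_3 = 10^(−8.66/10) = 0.1361
Friis cascade:
  F = 2.138 + (1.224 − 1)/0.4677 + (11.48 − 1)/8.913 = 3.792
NF = 10 log₁₀(3.792) = 5.79 dB

5.79 dB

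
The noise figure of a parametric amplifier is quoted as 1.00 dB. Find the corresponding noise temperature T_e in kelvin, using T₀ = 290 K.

F = 10^(1.00/10) = 1.25893
T_e = (F − 1)·T₀ = (1.25893 − 1) × 290 = 75.1 K

75.1 K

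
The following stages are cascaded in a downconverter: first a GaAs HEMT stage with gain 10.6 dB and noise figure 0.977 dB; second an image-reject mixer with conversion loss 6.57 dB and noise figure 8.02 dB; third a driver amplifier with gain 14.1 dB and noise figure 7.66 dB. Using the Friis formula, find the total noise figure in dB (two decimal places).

5.60 dB

Convert to linear (a loss of L dB is a gain of −L dB): F_i = 10^(NF_i/10), G_i = 10^(G_i,dB/10)
  Stage 1: F_1 = 10^(0.977/10) = 1.252, G_1 = 10^(10.6/10) = 11.48
  Stage 2: F_2 = 10^(8.02/10) = 6.339, G_2 = 10^(−6.57/10) = 0.2203
  Stage 3: F_3 = 10^(7.66/10) = 5.834, G_3 = 10^(14.1/10) = 25.70
Friis cascade:
  F = 1.252 + (6.339 − 1)/11.48 + (5.834 − 1)/2.529 = 3.629
NF = 10 log₁₀(3.629) = 5.60 dB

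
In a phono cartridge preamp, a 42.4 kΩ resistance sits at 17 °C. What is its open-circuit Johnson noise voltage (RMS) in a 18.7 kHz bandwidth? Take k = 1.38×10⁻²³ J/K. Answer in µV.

3.56 µV

T = 17 °C + 273.15 = 290.15 K
V_n = √(4kTRB)
4kTRB = 4 × 1.38×10⁻²³ × 290.15 × 4.24×10⁴ × 1.87×10⁴ = 1.27×10⁻¹¹ V²
V_n = √(1.27×10⁻¹¹) = 3.56×10⁻⁶ V = 3.56 µV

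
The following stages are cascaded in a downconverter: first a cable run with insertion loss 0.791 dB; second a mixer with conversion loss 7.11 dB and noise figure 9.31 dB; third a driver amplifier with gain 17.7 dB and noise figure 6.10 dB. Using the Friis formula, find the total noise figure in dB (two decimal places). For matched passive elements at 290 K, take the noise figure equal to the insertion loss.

14.65 dB

Convert to linear (a loss of L dB is a gain of −L dB): F_i = 10^(NF_i/10), G_i = 10^(G_i,dB/10)
  Stage 1: F_1 = 10^(0.791/10) = 1.200, G_1 = 10^(−0.791/10) = 0.8335
  Stage 2: F_2 = 10^(9.31/10) = 8.531, G_2 = 10^(−7.11/10) = 0.1945
  Stage 3: F_3 = 10^(6.10/10) = 4.074, G_3 = 10^(17.7/10) = 58.88
Friis cascade:
  F = 1.200 + (8.531 − 1)/0.8335 + (4.074 − 1)/0.1621 = 29.19
NF = 10 log₁₀(29.19) = 14.65 dB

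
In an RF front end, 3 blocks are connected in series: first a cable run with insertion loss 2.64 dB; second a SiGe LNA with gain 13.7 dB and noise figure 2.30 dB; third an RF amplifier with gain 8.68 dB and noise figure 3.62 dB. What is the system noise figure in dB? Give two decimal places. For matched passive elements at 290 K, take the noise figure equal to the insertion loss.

Convert to linear (a loss of L dB is a gain of −L dB): F_i = 10^(NF_i/10), G_i = 10^(G_i,dB/10)
  Stage 1: F_1 = 10^(2.64/10) = 1.837, G_1 = 10^(−2.64/10) = 0.5445
  Stage 2: F_2 = 10^(2.30/10) = 1.698, G_2 = 10^(13.7/10) = 23.44
  Stage 3: F_3 = 10^(3.62/10) = 2.301, G_3 = 10^(8.68/10) = 7.379
Friis cascade:
  F = 1.837 + (1.698 − 1)/0.5445 + (2.301 − 1)/12.76 = 3.221
NF = 10 log₁₀(3.221) = 5.08 dB

5.08 dB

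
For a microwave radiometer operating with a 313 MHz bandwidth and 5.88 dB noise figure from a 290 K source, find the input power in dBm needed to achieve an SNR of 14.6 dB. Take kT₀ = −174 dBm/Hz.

−68.6 dBm

Sensitivity = −174 + 10 log₁₀(B) + NF + SNR_min
= −174 + 84.96 + 5.88 + 14.6
= −68.56 dBm → −68.6 dBm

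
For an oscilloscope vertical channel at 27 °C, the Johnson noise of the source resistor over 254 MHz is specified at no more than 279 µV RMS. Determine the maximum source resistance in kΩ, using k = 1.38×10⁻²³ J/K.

T = 27 °C + 273.15 = 300.15 K
Johnson–Nyquist: V_n = √(4kTRB) ⇒ R = V_n² / (4kTB)
4kTB = 4 × 1.38×10⁻²³ × 300.15 × 2.54×10⁸ = 4.21×10⁻¹²
R = (2.79×10⁻⁴)² / 4.21×10⁻¹² = 1.85×10⁴ Ω = 18.5 kΩ

18.5 kΩ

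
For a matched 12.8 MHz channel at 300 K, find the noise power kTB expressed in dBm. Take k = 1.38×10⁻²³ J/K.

P_n = kTB = 1.38×10⁻²³ × 300 × 1.28×10⁷ = 5.30×10⁻¹⁴ W
In dBm: 10 log₁₀(5.30×10⁻¹⁴ / 10⁻³) = −102.8 dBm

−102.8 dBm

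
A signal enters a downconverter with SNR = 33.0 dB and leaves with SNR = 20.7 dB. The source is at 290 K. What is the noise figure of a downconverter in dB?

12.3 dB

NF (dB) = SNR_in(dB) − SNR_out(dB) when the source is at T₀
NF = 33.0 − 20.7 = 12.3 dB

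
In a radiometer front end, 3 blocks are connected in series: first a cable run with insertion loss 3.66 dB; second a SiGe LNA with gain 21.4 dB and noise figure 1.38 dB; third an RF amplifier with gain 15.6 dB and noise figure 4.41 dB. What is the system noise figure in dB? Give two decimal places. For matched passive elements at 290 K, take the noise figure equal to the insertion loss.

Convert to linear (a loss of L dB is a gain of −L dB): F_i = 10^(NF_i/10), G_i = 10^(G_i,dB/10)
  Stage 1: F_1 = 10^(3.66/10) = 2.323, G_1 = 10^(−3.66/10) = 0.4305
  Stage 2: F_2 = 10^(1.38/10) = 1.374, G_2 = 10^(21.4/10) = 138.0
  Stage 3: F_3 = 10^(4.41/10) = 2.761, G_3 = 10^(15.6/10) = 36.31
Friis cascade:
  F = 2.323 + (1.374 − 1)/0.4305 + (2.761 − 1)/59.43 = 3.221
NF = 10 log₁₀(3.221) = 5.08 dB

5.08 dB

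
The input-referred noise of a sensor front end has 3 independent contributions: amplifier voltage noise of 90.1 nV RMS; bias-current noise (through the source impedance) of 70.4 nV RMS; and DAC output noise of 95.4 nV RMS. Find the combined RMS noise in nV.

Uncorrelated sources add in power (mean-square): V_tot = √(ΣV_i²)
V_tot = √[(9.01×10⁻⁸)² + (7.04×10⁻⁸)² + (9.54×10⁻⁸)²] = 1.49×10⁻⁷ V = 149 nV

149 nV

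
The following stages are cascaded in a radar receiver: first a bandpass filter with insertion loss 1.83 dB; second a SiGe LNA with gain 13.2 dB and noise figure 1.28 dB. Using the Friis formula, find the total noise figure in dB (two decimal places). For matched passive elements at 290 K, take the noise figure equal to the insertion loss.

Convert to linear (a loss of L dB is a gain of −L dB): F_i = 10^(NF_i/10), G_i = 10^(G_i,dB/10)
  Stage 1: F_1 = 10^(1.83/10) = 1.524, G_1 = 10^(−1.83/10) = 0.6561
  Stage 2: F_2 = 10^(1.28/10) = 1.343, G_2 = 10^(13.2/10) = 20.89
Friis cascade:
  F = 1.524 + (1.343 − 1)/0.6561 = 2.046
NF = 10 log₁₀(2.046) = 3.11 dB

3.11 dB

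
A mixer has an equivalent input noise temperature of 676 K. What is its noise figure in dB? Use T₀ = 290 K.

5.23 dB

F = 1 + T_e/T₀ = 1 + 676/290 = 3.33103
NF = 10 log₁₀(3.33103) = 5.23 dB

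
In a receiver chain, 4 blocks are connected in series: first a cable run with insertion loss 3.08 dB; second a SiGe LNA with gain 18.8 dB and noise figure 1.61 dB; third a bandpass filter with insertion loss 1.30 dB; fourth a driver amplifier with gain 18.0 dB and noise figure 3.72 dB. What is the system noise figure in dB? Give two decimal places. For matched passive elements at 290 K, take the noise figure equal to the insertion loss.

4.78 dB

Convert to linear (a loss of L dB is a gain of −L dB): F_i = 10^(NF_i/10), G_i = 10^(G_i,dB/10)
  Stage 1: F_1 = 10^(3.08/10) = 2.032, G_1 = 10^(−3.08/10) = 0.4920
  Stage 2: F_2 = 10^(1.61/10) = 1.449, G_2 = 10^(18.8/10) = 75.86
  Stage 3: F_3 = 10^(1.30/10) = 1.349, G_3 = 10^(−1.30/10) = 0.7413
  Stage 4: F_4 = 10^(3.72/10) = 2.355, G_4 = 10^(18.0/10) = 63.10
Friis cascade:
  F = 2.032 + (1.449 − 1)/0.4920 + (1.349 − 1)/37.33 + (2.355 − 1)/27.67 = 3.003
NF = 10 log₁₀(3.003) = 4.78 dB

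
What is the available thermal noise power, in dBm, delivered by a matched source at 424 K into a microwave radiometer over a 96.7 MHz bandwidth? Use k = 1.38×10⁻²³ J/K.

−92.5 dBm

P_n = kTB = 1.38×10⁻²³ × 424 × 9.67×10⁷ = 5.66×10⁻¹³ W
In dBm: 10 log₁₀(5.66×10⁻¹³ / 10⁻³) = −92.5 dBm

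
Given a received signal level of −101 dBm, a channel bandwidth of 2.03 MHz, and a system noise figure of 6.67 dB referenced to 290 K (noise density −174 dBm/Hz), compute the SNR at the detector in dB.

Noise floor: N = −174 + 10 log₁₀(B) + NF
10 log₁₀(2.03×10⁶) = 63.07 dB
N = −174 + 63.07 + 6.67 = −104.26 dBm
SNR = P_sig − N = −101 − (−104.26) = 3.26 dB → 3.3 dB

3.3 dB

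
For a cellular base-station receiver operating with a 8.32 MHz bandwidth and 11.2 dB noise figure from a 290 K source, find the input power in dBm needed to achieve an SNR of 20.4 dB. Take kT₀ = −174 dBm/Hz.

−73.2 dBm

Sensitivity = −174 + 10 log₁₀(B) + NF + SNR_min
= −174 + 69.2 + 11.2 + 20.4
= −73.2 dBm → −73.2 dBm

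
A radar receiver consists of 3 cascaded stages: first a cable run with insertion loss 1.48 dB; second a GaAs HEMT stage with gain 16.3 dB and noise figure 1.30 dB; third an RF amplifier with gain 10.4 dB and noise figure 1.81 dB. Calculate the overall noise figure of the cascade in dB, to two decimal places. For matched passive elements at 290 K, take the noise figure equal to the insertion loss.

Convert to linear (a loss of L dB is a gain of −L dB): F_i = 10^(NF_i/10), G_i = 10^(G_i,dB/10)
  Stage 1: F_1 = 10^(1.48/10) = 1.406, G_1 = 10^(−1.48/10) = 0.7112
  Stage 2: F_2 = 10^(1.30/10) = 1.349, G_2 = 10^(16.3/10) = 42.66
  Stage 3: F_3 = 10^(1.81/10) = 1.517, G_3 = 10^(10.4/10) = 10.96
Friis cascade:
  F = 1.406 + (1.349 − 1)/0.7112 + (1.517 − 1)/30.34 = 1.914
NF = 10 log₁₀(1.914) = 2.82 dB

2.82 dB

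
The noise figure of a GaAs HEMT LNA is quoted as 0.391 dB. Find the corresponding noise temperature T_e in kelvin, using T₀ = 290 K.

27.3 K

F = 10^(0.391/10) = 1.09421
T_e = (F − 1)·T₀ = (1.09421 − 1) × 290 = 27.3 K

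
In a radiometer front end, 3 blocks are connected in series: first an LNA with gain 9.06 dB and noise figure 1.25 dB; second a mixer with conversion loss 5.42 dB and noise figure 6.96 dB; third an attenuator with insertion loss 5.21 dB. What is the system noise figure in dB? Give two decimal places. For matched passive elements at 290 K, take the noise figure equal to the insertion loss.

4.52 dB

Convert to linear (a loss of L dB is a gain of −L dB): F_i = 10^(NF_i/10), G_i = 10^(G_i,dB/10)
  Stage 1: F_1 = 10^(1.25/10) = 1.334, G_1 = 10^(9.06/10) = 8.054
  Stage 2: F_2 = 10^(6.96/10) = 4.966, G_2 = 10^(−5.42/10) = 0.2871
  Stage 3: F_3 = 10^(5.21/10) = 3.319, G_3 = 10^(−5.21/10) = 0.3013
Friis cascade:
  F = 1.334 + (4.966 − 1)/8.054 + (3.319 − 1)/2.312 = 2.829
NF = 10 log₁₀(2.829) = 4.52 dB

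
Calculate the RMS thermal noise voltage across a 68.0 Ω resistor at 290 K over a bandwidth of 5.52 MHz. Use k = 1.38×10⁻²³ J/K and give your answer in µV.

2.45 µV

V_n = √(4kTRB)
4kTRB = 4 × 1.38×10⁻²³ × 290 × 6.80×10¹ × 5.52×10⁶ = 6.01×10⁻¹² V²
V_n = √(6.01×10⁻¹²) = 2.45×10⁻⁶ V = 2.45 µV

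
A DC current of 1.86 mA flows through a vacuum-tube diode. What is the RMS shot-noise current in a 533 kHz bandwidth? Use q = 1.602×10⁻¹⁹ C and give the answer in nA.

17.8 nA

I_n = √(2qI·B)
2qI·B = 2 × 1.602×10⁻¹⁹ × 1.86×10⁻³ × 5.33×10⁵ = 3.18×10⁻¹⁶ A²
I_n = √(3.18×10⁻¹⁶) = 1.78×10⁻⁸ A = 17.8 nA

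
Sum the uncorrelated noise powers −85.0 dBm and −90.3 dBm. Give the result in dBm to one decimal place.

−83.9 dBm

Convert to linear, add, convert back:
P₁ = 3.16×10⁻¹² W, P₂ = 9.33×10⁻¹³ W
P_tot = 4.10×10⁻¹² W → 10 log₁₀(P_tot / 10⁻³) = −83.9 dBm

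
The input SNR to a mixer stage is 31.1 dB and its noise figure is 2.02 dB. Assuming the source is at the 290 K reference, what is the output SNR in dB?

29.08 dB

By definition F = SNR_in/SNR_out, so in dB: SNR_out = SNR_in − NF
SNR_out = 31.1 − 2.02 = 29.08 dB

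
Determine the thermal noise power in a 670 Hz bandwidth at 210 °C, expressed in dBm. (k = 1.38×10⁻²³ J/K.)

−143.5 dBm

T = 210 °C + 273.15 = 483.15 K
P_n = kTB = 1.38×10⁻²³ × 483.15 × 6.70×10² = 4.47×10⁻¹⁸ W
In dBm: 10 log₁₀(4.47×10⁻¹⁸ / 10⁻³) = −143.5 dBm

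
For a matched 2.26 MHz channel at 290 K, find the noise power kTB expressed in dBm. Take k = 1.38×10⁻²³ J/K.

P_n = kTB = 1.38×10⁻²³ × 290 × 2.26×10⁶ = 9.04×10⁻¹⁵ W
In dBm: 10 log₁₀(9.04×10⁻¹⁵ / 10⁻³) = −110.4 dBm

−110.4 dBm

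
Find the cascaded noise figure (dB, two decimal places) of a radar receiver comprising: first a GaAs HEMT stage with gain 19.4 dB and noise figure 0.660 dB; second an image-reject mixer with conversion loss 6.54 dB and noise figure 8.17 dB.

Convert to linear (a loss of L dB is a gain of −L dB): F_i = 10^(NF_i/10), G_i = 10^(G_i,dB/10)
  Stage 1: F_1 = 10^(0.660/10) = 1.164, G_1 = 10^(19.4/10) = 87.10
  Stage 2: F_2 = 10^(8.17/10) = 6.561, G_2 = 10^(−6.54/10) = 0.2218
Friis cascade:
  F = 1.164 + (6.561 − 1)/87.10 = 1.228
NF = 10 log₁₀(1.228) = 0.89 dB

0.89 dB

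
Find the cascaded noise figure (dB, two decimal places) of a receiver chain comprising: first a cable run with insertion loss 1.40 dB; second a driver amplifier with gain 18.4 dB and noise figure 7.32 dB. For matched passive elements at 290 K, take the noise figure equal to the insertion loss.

8.72 dB

Convert to linear (a loss of L dB is a gain of −L dB): F_i = 10^(NF_i/10), G_i = 10^(G_i,dB/10)
  Stage 1: F_1 = 10^(1.40/10) = 1.380, G_1 = 10^(−1.40/10) = 0.7244
  Stage 2: F_2 = 10^(7.32/10) = 5.395, G_2 = 10^(18.4/10) = 69.18
Friis cascade:
  F = 1.380 + (5.395 − 1)/0.7244 = 7.447
NF = 10 log₁₀(7.447) = 8.72 dB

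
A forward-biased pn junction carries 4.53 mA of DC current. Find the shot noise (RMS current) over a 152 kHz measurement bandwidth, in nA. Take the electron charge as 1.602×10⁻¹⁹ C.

14.9 nA

I_n = √(2qI·B)
2qI·B = 2 × 1.602×10⁻¹⁹ × 4.53×10⁻³ × 1.52×10⁵ = 2.21×10⁻¹⁶ A²
I_n = √(2.21×10⁻¹⁶) = 1.49×10⁻⁸ A = 14.9 nA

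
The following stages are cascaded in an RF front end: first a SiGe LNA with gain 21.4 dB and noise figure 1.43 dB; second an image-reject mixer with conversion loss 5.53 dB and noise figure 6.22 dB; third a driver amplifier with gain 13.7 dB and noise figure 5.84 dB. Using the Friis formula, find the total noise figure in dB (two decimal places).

Convert to linear (a loss of L dB is a gain of −L dB): F_i = 10^(NF_i/10), G_i = 10^(G_i,dB/10)
  Stage 1: F_1 = 10^(1.43/10) = 1.390, G_1 = 10^(21.4/10) = 138.0
  Stage 2: F_2 = 10^(6.22/10) = 4.188, G_2 = 10^(−5.53/10) = 0.2799
  Stage 3: F_3 = 10^(5.84/10) = 3.837, G_3 = 10^(13.7/10) = 23.44
Friis cascade:
  F = 1.390 + (4.188 − 1)/138.0 + (3.837 − 1)/38.64 = 1.486
NF = 10 log₁₀(1.486) = 1.72 dB

1.72 dB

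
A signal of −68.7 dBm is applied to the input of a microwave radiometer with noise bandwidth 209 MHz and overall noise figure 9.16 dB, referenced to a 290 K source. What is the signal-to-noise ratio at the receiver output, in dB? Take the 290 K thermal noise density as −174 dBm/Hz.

Noise floor: N = −174 + 10 log₁₀(B) + NF
10 log₁₀(2.09×10⁸) = 83.2 dB
N = −174 + 83.2 + 9.16 = −81.64 dBm
SNR = P_sig − N = −68.7 − (−81.64) = 12.94 dB → 12.9 dB

12.9 dB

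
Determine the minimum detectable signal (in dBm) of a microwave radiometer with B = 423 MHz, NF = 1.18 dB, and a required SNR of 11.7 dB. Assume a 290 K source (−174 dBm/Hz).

−74.9 dBm

Sensitivity = −174 + 10 log₁₀(B) + NF + SNR_min
= −174 + 86.26 + 1.18 + 11.7
= −74.86 dBm → −74.9 dBm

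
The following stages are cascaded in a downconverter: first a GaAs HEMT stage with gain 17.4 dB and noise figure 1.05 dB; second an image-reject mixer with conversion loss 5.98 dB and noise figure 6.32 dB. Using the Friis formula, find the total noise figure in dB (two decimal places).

1.25 dB

Convert to linear (a loss of L dB is a gain of −L dB): F_i = 10^(NF_i/10), G_i = 10^(G_i,dB/10)
  Stage 1: F_1 = 10^(1.05/10) = 1.274, G_1 = 10^(17.4/10) = 54.95
  Stage 2: F_2 = 10^(6.32/10) = 4.285, G_2 = 10^(−5.98/10) = 0.2523
Friis cascade:
  F = 1.274 + (4.285 − 1)/54.95 = 1.333
NF = 10 log₁₀(1.333) = 1.25 dB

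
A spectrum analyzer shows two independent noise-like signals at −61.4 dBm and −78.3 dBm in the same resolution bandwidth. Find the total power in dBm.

−61.3 dBm

Convert to linear, add, convert back:
P₁ = 7.24×10⁻¹⁰ W, P₂ = 1.48×10⁻¹¹ W
P_tot = 7.39×10⁻¹⁰ W → 10 log₁₀(P_tot / 10⁻³) = −61.3 dBm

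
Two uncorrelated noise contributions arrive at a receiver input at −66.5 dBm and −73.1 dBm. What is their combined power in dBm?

Convert to linear, add, convert back:
P₁ = 2.24×10⁻¹⁰ W, P₂ = 4.90×10⁻¹¹ W
P_tot = 2.73×10⁻¹⁰ W → 10 log₁₀(P_tot / 10⁻³) = −65.6 dBm

−65.6 dBm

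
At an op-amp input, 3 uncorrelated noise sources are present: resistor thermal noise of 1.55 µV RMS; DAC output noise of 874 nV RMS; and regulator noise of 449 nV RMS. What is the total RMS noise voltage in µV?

Uncorrelated sources add in power (mean-square): V_tot = √(ΣV_i²)
V_tot = √[(1.55×10⁻⁶)² + (8.74×10⁻⁷)² + (4.49×10⁻⁷)²] = 1.84×10⁻⁶ V = 1.84 µV

1.84 µV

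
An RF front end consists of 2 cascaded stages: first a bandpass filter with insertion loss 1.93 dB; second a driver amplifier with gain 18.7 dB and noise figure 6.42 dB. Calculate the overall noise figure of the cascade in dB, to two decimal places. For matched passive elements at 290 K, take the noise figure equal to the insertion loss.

8.35 dB

Convert to linear (a loss of L dB is a gain of −L dB): F_i = 10^(NF_i/10), G_i = 10^(G_i,dB/10)
  Stage 1: F_1 = 10^(1.93/10) = 1.560, G_1 = 10^(−1.93/10) = 0.6412
  Stage 2: F_2 = 10^(6.42/10) = 4.385, G_2 = 10^(18.7/10) = 74.13
Friis cascade:
  F = 1.560 + (4.385 − 1)/0.6412 = 6.839
NF = 10 log₁₀(6.839) = 8.35 dB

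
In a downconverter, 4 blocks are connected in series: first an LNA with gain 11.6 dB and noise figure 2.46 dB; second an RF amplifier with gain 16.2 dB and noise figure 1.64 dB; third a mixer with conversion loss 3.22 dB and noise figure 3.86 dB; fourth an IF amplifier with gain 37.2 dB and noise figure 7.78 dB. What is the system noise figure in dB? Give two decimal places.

2.59 dB

Convert to linear (a loss of L dB is a gain of −L dB): F_i = 10^(NF_i/10), G_i = 10^(G_i,dB/10)
  Stage 1: F_1 = 10^(2.46/10) = 1.762, G_1 = 10^(11.6/10) = 14.45
  Stage 2: F_2 = 10^(1.64/10) = 1.459, G_2 = 10^(16.2/10) = 41.69
  Stage 3: F_3 = 10^(3.86/10) = 2.432, G_3 = 10^(−3.22/10) = 0.4764
  Stage 4: F_4 = 10^(7.78/10) = 5.998, G_4 = 10^(37.2/10) = 5248
Friis cascade:
  F = 1.762 + (1.459 − 1)/14.45 + (2.432 − 1)/602.6 + (5.998 − 1)/287.1 = 1.814
NF = 10 log₁₀(1.814) = 2.59 dB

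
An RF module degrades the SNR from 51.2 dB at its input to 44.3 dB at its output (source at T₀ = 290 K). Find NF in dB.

6.9 dB

NF (dB) = SNR_in(dB) − SNR_out(dB) when the source is at T₀
NF = 51.2 − 44.3 = 6.9 dB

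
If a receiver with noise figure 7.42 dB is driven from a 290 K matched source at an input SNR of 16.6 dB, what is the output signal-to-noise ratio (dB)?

9.18 dB

By definition F = SNR_in/SNR_out, so in dB: SNR_out = SNR_in − NF
SNR_out = 16.6 − 7.42 = 9.18 dB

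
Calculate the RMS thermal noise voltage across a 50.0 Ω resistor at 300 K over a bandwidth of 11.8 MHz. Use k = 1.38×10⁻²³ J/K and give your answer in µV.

3.13 µV

V_n = √(4kTRB)
4kTRB = 4 × 1.38×10⁻²³ × 300 × 5.00×10¹ × 1.18×10⁷ = 9.77×10⁻¹² V²
V_n = √(9.77×10⁻¹²) = 3.13×10⁻⁶ V = 3.13 µV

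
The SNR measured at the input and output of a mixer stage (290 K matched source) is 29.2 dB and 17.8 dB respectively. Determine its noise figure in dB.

11.4 dB

NF (dB) = SNR_in(dB) − SNR_out(dB) when the source is at T₀
NF = 29.2 − 17.8 = 11.4 dB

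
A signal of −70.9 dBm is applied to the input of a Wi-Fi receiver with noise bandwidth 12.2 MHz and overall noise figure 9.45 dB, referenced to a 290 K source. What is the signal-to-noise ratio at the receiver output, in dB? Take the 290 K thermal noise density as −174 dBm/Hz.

22.8 dB

Noise floor: N = −174 + 10 log₁₀(B) + NF
10 log₁₀(1.22×10⁷) = 70.86 dB
N = −174 + 70.86 + 9.45 = −93.69 dBm
SNR = P_sig − N = −70.9 − (−93.69) = 22.79 dB → 22.8 dB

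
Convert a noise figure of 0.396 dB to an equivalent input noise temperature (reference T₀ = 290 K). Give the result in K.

27.7 K

F = 10^(0.396/10) = 1.09547
T_e = (F − 1)·T₀ = (1.09547 − 1) × 290 = 27.7 K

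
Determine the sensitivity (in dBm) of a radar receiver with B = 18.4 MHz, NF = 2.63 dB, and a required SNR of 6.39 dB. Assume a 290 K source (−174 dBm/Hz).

Sensitivity = −174 + 10 log₁₀(B) + NF + SNR_min
= −174 + 72.65 + 2.63 + 6.39
= −92.33 dBm → −92.3 dBm

−92.3 dBm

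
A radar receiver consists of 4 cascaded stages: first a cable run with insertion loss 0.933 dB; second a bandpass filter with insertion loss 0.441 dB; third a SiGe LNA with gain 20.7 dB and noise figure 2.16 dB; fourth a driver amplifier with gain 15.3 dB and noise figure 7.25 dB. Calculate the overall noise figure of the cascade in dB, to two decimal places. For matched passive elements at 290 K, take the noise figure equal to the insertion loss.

3.63 dB

Convert to linear (a loss of L dB is a gain of −L dB): F_i = 10^(NF_i/10), G_i = 10^(G_i,dB/10)
  Stage 1: F_1 = 10^(0.933/10) = 1.240, G_1 = 10^(−0.933/10) = 0.8067
  Stage 2: F_2 = 10^(0.441/10) = 1.107, G_2 = 10^(−0.441/10) = 0.9034
  Stage 3: F_3 = 10^(2.16/10) = 1.644, G_3 = 10^(20.7/10) = 117.5
  Stage 4: F_4 = 10^(7.25/10) = 5.309, G_4 = 10^(15.3/10) = 33.88
Friis cascade:
  F = 1.240 + (1.107 − 1)/0.8067 + (1.644 − 1)/0.7288 + (5.309 − 1)/85.62 = 2.307
NF = 10 log₁₀(2.307) = 3.63 dB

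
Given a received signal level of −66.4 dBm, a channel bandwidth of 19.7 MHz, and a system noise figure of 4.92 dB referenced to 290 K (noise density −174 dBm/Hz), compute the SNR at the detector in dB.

Noise floor: N = −174 + 10 log₁₀(B) + NF
10 log₁₀(1.97×10⁷) = 72.94 dB
N = −174 + 72.94 + 4.92 = −96.14 dBm
SNR = P_sig − N = −66.4 − (−96.14) = 29.74 dB → 29.7 dB

29.7 dB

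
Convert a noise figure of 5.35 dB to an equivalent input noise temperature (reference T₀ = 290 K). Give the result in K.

704 K

F = 10^(5.35/10) = 3.42768
T_e = (F − 1)·T₀ = (3.42768 − 1) × 290 = 704 K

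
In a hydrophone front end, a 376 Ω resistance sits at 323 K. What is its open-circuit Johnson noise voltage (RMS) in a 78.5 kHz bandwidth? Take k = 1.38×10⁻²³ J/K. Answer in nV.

V_n = √(4kTRB)
4kTRB = 4 × 1.38×10⁻²³ × 323 × 3.76×10² × 7.85×10⁴ = 5.26×10⁻¹³ V²
V_n = √(5.26×10⁻¹³) = 7.25×10⁻⁷ V = 725 nV

725 nV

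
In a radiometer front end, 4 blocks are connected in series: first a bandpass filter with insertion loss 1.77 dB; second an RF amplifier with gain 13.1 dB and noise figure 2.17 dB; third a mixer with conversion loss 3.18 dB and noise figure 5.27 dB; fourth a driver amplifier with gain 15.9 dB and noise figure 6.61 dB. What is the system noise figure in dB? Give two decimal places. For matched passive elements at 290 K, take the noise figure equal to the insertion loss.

Convert to linear (a loss of L dB is a gain of −L dB): F_i = 10^(NF_i/10), G_i = 10^(G_i,dB/10)
  Stage 1: F_1 = 10^(1.77/10) = 1.503, G_1 = 10^(−1.77/10) = 0.6653
  Stage 2: F_2 = 10^(2.17/10) = 1.648, G_2 = 10^(13.1/10) = 20.42
  Stage 3: F_3 = 10^(5.27/10) = 3.365, G_3 = 10^(−3.18/10) = 0.4808
  Stage 4: F_4 = 10^(6.61/10) = 4.581, G_4 = 10^(15.9/10) = 38.90
Friis cascade:
  F = 1.503 + (1.648 − 1)/0.6653 + (3.365 − 1)/13.58 + (4.581 − 1)/6.531 = 3.200
NF = 10 log₁₀(3.200) = 5.05 dB

5.05 dB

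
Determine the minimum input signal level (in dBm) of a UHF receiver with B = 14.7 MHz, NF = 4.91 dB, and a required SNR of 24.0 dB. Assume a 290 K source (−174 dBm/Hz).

−73.4 dBm

Sensitivity = −174 + 10 log₁₀(B) + NF + SNR_min
= −174 + 71.67 + 4.91 + 24.0
= −73.42 dBm → −73.4 dBm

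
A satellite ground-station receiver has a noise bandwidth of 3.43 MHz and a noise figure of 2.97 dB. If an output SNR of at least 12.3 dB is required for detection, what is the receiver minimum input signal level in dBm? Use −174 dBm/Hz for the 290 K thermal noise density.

Sensitivity = −174 + 10 log₁₀(B) + NF + SNR_min
= −174 + 65.35 + 2.97 + 12.3
= −93.38 dBm → −93.4 dBm

−93.4 dBm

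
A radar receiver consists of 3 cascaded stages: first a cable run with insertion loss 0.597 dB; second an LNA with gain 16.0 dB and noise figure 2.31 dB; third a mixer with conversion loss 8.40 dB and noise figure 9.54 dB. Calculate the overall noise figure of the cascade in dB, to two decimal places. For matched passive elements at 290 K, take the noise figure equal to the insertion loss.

3.39 dB

Convert to linear (a loss of L dB is a gain of −L dB): F_i = 10^(NF_i/10), G_i = 10^(G_i,dB/10)
  Stage 1: F_1 = 10^(0.597/10) = 1.147, G_1 = 10^(−0.597/10) = 0.8716
  Stage 2: F_2 = 10^(2.31/10) = 1.702, G_2 = 10^(16.0/10) = 39.81
  Stage 3: F_3 = 10^(9.54/10) = 8.995, G_3 = 10^(−8.40/10) = 0.1445
Friis cascade:
  F = 1.147 + (1.702 − 1)/0.8716 + (8.995 − 1)/34.70 = 2.183
NF = 10 log₁₀(2.183) = 3.39 dB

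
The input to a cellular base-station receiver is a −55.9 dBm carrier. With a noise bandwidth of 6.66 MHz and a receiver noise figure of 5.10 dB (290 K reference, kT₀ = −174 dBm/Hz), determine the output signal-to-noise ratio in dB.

Noise floor: N = −174 + 10 log₁₀(B) + NF
10 log₁₀(6.66×10⁶) = 68.23 dB
N = −174 + 68.23 + 5.10 = −100.67 dBm
SNR = P_sig − N = −55.9 − (−100.67) = 44.77 dB → 44.8 dB

44.8 dB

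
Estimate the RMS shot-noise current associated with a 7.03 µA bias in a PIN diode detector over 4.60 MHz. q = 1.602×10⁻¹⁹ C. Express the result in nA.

I_n = √(2qI·B)
2qI·B = 2 × 1.602×10⁻¹⁹ × 7.03×10⁻⁶ × 4.60×10⁶ = 1.04×10⁻¹⁷ A²
I_n = √(1.04×10⁻¹⁷) = 3.22×10⁻⁹ A = 3.22 nA

3.22 nA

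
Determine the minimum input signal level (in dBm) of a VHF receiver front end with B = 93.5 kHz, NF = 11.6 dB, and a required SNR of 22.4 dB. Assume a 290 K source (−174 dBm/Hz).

Sensitivity = −174 + 10 log₁₀(B) + NF + SNR_min
= −174 + 49.71 + 11.6 + 22.4
= −90.29 dBm → −90.3 dBm

−90.3 dBm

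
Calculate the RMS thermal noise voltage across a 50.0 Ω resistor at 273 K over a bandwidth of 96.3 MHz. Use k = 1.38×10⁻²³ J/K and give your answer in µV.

V_n = √(4kTRB)
4kTRB = 4 × 1.38×10⁻²³ × 273 × 5.00×10¹ × 9.63×10⁷ = 7.26×10⁻¹¹ V²
V_n = √(7.26×10⁻¹¹) = 8.52×10⁻⁶ V = 8.52 µV

8.52 µV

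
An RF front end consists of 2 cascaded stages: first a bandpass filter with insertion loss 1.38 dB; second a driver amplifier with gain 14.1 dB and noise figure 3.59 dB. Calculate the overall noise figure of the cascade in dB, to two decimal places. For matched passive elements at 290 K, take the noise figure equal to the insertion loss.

4.97 dB

Convert to linear (a loss of L dB is a gain of −L dB): F_i = 10^(NF_i/10), G_i = 10^(G_i,dB/10)
  Stage 1: F_1 = 10^(1.38/10) = 1.374, G_1 = 10^(−1.38/10) = 0.7278
  Stage 2: F_2 = 10^(3.59/10) = 2.286, G_2 = 10^(14.1/10) = 25.70
Friis cascade:
  F = 1.374 + (2.286 − 1)/0.7278 = 3.141
NF = 10 log₁₀(3.141) = 4.97 dB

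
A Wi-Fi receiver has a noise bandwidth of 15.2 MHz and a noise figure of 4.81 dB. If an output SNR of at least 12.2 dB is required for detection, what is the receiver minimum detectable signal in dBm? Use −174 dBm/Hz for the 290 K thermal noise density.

−85.2 dBm

Sensitivity = −174 + 10 log₁₀(B) + NF + SNR_min
= −174 + 71.82 + 4.81 + 12.2
= −85.17 dBm → −85.2 dBm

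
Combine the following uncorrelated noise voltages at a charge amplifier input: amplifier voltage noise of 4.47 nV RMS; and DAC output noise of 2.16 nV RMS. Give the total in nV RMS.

Uncorrelated sources add in power (mean-square): V_tot = √(ΣV_i²)
V_tot = √[(4.47×10⁻⁹)² + (2.16×10⁻⁹)²] = 4.96×10⁻⁹ V = 4.96 nV

4.96 nV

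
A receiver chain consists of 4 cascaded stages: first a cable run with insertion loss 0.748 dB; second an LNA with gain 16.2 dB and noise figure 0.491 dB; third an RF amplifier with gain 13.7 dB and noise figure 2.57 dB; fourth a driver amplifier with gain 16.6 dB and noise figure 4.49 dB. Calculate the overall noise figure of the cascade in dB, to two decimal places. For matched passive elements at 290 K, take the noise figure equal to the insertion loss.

Convert to linear (a loss of L dB is a gain of −L dB): F_i = 10^(NF_i/10), G_i = 10^(G_i,dB/10)
  Stage 1: F_1 = 10^(0.748/10) = 1.188, G_1 = 10^(−0.748/10) = 0.8418
  Stage 2: F_2 = 10^(0.491/10) = 1.120, G_2 = 10^(16.2/10) = 41.69
  Stage 3: F_3 = 10^(2.57/10) = 1.807, G_3 = 10^(13.7/10) = 23.44
  Stage 4: F_4 = 10^(4.49/10) = 2.812, G_4 = 10^(16.6/10) = 45.71
Friis cascade:
  F = 1.188 + (1.120 − 1)/0.8418 + (1.807 − 1)/35.09 + (2.812 − 1)/822.6 = 1.355
NF = 10 log₁₀(1.355) = 1.32 dB

1.32 dB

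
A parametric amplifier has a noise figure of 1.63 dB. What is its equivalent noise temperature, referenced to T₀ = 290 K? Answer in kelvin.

132 K

F = 10^(1.63/10) = 1.45546
T_e = (F − 1)·T₀ = (1.45546 − 1) × 290 = 132 K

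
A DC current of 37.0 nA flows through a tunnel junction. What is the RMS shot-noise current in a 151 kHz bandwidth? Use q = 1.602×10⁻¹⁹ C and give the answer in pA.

I_n = √(2qI·B)
2qI·B = 2 × 1.602×10⁻¹⁹ × 3.70×10⁻⁸ × 1.51×10⁵ = 1.79×10⁻²¹ A²
I_n = √(1.79×10⁻²¹) = 4.23×10⁻¹¹ A = 42.3 pA

42.3 pA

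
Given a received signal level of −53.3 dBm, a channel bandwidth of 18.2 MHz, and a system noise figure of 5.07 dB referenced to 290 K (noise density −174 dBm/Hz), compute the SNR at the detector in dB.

Noise floor: N = −174 + 10 log₁₀(B) + NF
10 log₁₀(1.82×10⁷) = 72.6 dB
N = −174 + 72.6 + 5.07 = −96.33 dBm
SNR = P_sig − N = −53.3 − (−96.33) = 43.03 dB → 43.0 dB

43.0 dB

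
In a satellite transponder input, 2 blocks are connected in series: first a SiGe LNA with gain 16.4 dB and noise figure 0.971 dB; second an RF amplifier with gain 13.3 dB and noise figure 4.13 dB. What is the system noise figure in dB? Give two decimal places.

Convert to linear (a loss of L dB is a gain of −L dB): F_i = 10^(NF_i/10), G_i = 10^(G_i,dB/10)
  Stage 1: F_1 = 10^(0.971/10) = 1.251, G_1 = 10^(16.4/10) = 43.65
  Stage 2: F_2 = 10^(4.13/10) = 2.588, G_2 = 10^(13.3/10) = 21.38
Friis cascade:
  F = 1.251 + (2.588 − 1)/43.65 = 1.287
NF = 10 log₁₀(1.287) = 1.10 dB

1.10 dB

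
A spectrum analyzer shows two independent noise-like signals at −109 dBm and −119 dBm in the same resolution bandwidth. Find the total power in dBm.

−108.6 dBm

Convert to linear, add, convert back:
P₁ = 1.26×10⁻¹⁴ W, P₂ = 1.26×10⁻¹⁵ W
P_tot = 1.38×10⁻¹⁴ W → 10 log₁₀(P_tot / 10⁻³) = −108.6 dBm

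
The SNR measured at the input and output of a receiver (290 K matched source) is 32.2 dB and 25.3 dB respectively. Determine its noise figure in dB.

NF (dB) = SNR_in(dB) − SNR_out(dB) when the source is at T₀
NF = 32.2 − 25.3 = 6.9 dB

6.9 dB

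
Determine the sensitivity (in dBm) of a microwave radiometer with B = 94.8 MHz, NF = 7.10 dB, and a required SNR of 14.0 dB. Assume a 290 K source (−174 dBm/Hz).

Sensitivity = −174 + 10 log₁₀(B) + NF + SNR_min
= −174 + 79.77 + 7.10 + 14.0
= −73.13 dBm → −73.1 dBm

−73.1 dBm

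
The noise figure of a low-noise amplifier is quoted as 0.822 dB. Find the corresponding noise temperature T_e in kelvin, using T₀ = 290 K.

60.4 K

F = 10^(0.822/10) = 1.20837
T_e = (F − 1)·T₀ = (1.20837 − 1) × 290 = 60.4 K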